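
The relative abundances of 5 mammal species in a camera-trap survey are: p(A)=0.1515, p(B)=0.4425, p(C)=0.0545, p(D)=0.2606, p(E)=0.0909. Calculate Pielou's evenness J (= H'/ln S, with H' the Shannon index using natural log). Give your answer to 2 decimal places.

0.85

H' = −Σ pᵢ ln pᵢ = −((-0.2859) + (-0.3608) + (-0.1586) + (-0.3504) + (-0.2180)) = 1.3737 (working shown to 4 dp, full precision carried).
With S = 5 species, ln S = 1.6094, so J = 1.3737/1.6094 = 0.8535, i.e. 0.85 to 2 decimal places.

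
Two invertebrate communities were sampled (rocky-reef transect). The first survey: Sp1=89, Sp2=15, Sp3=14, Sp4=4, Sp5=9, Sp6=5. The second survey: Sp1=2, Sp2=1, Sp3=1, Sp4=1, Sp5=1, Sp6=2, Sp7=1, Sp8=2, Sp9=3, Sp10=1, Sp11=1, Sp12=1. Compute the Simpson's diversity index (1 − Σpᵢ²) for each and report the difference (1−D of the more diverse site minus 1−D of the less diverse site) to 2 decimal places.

The first survey: N=136, proportions 0.6544, 0.1103, 0.1029, 0.0294, 0.0662, 0.0368, giving 1−D = 0.5424 (working shown to 4 dp, full precision carried).
The second survey: N=17, proportions 0.1176, 0.0588, 0.0588, 0.0588, 0.0588, 0.1176, 0.0588, 0.1176, 0.1765, 0.0588, 0.0588, 0.0588, giving 1−D = 0.8997.
Difference = |0.5424 − 0.8997| = 0.3573, i.e. 0.36 to 2 decimal places.

0.36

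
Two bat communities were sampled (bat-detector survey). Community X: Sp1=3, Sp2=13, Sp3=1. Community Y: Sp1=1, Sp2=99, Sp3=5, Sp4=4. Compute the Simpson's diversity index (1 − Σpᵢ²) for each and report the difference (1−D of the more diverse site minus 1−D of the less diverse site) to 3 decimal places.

0.209

Community X: N=17, proportions 0.17647, 0.76471, 0.05882, giving 1−D = 0.38062 (working shown to 5 dp, full precision carried).
Community Y: N=109, proportions 0.00917, 0.90826, 0.04587, 0.0367, giving 1−D = 0.17153.
Difference = |0.38062 − 0.17153| = 0.20909, i.e. 0.209 to 3 decimal places.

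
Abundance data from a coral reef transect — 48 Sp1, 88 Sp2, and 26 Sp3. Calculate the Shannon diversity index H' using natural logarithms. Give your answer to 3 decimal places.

Total N = 48+88+26 = 162, so the proportions are 0.2963, 0.54321, 0.16049 (working shown to 5 dp, full precision carried).
Each pᵢ ln pᵢ term: 0.2963×(-1.21640)=-0.36041, 0.54321×(-0.61026)=-0.33150, 0.16049×(-1.82950)=-0.29362.
Sum = -0.98554, so H' = 0.986.

0.986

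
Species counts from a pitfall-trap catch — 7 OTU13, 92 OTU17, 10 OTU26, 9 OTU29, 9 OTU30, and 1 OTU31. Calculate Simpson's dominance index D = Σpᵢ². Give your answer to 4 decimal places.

0.5356

Total N = 7+92+10+9+9+1 = 128, so the proportions are 0.054688, 0.71875, 0.078125, 0.070312, 0.070312, 0.007812 (working shown to 6 dp, full precision carried).
D = 0.054688² + 0.71875² + 0.078125² + 0.070312² + 0.070312² + 0.007812² = 0.002991 + 0.516602 + 0.006104 + 0.004944 + 0.004944 + 0.000061 = 0.535645.
To 4 decimal places, D = 0.5356.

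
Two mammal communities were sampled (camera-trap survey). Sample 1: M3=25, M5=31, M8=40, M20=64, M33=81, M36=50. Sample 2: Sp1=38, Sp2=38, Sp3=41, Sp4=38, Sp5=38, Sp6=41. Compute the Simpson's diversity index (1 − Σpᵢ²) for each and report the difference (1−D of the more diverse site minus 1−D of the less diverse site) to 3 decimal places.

0.026

Sample 1: N=291, proportions 0.085911, 0.106529, 0.137457, 0.219931, 0.278351, 0.171821, giving 1−D = 0.807005 (working shown to 6 dp, full precision carried).
Sample 2: N=234, proportions 0.162393, 0.162393, 0.175214, 0.162393, 0.162393, 0.175214, giving 1−D = 0.833114.
Difference = |0.807005 − 0.833114| = 0.026109, i.e. 0.026 to 3 decimal places.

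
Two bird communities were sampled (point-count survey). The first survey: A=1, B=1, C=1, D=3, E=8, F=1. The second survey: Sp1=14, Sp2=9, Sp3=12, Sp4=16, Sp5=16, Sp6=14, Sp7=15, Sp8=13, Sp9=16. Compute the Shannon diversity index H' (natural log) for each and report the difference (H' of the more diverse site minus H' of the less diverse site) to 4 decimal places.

The first survey: N=15, proportions 0.066667, 0.066667, 0.066667, 0.2, 0.533333, 0.066667, giving H' = 1.379292 (working shown to 6 dp, full precision carried).
The second survey: N=125, proportions 0.112, 0.072, 0.096, 0.128, 0.128, 0.112, 0.12, 0.104, 0.128, giving H' = 2.184019.
Difference = |1.379292 − 2.184019| = 0.804727, i.e. 0.8047 to 4 decimal places.

0.8047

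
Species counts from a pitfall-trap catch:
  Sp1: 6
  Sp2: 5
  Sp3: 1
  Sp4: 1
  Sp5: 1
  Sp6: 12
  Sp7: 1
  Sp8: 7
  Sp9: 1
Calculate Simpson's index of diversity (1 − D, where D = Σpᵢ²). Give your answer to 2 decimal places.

0.79

Total N = 6+5+1+1+1+12+1+7+1 = 35, so the proportions are 0.1714, 0.1429, 0.0286, 0.0286, 0.0286, 0.3429, 0.0286, 0.2, 0.0286 (working shown to 4 dp, full precision carried).
D = 0.1714² + 0.1429² + 0.0286² + 0.0286² + 0.0286² + 0.3429² + 0.0286² + 0.2² + 0.0286² = 0.0294 + 0.0204 + 0.0008 + 0.0008 + 0.0008 + 0.1176 + 0.0008 + 0.0400 + 0.0008 = 0.2114.
So 1 − D = 0.7886, i.e. 0.79 to 2 decimal places.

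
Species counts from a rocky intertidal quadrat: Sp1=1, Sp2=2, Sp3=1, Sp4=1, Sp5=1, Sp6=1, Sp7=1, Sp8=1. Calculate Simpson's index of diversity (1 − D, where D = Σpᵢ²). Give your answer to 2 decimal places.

0.86

Total N = 1+2+1+1+1+1+1+1 = 9, so the proportions are 0.1111, 0.2222, 0.1111, 0.1111, 0.1111, 0.1111, 0.1111, 0.1111 (working shown to 4 dp, full precision carried).
D = 0.1111² + 0.2222² + 0.1111² + 0.1111² + 0.1111² + 0.1111² + 0.1111² + 0.1111² = 0.0123 + 0.0494 + 0.0123 + 0.0123 + 0.0123 + 0.0123 + 0.0123 + 0.0123 = 0.1358.
So 1 − D = 0.8642, i.e. 0.86 to 2 decimal places.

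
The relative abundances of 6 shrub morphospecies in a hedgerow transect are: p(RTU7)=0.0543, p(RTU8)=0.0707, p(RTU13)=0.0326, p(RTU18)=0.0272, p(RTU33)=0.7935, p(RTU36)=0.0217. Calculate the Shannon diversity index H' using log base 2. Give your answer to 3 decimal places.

1.186

Each pᵢ log₂ pᵢ term (working shown to 5 dp, full precision carried): 0.0543×(-4.20290)=-0.22822, 0.0707×(-3.82215)=-0.27023, 0.0326×(-4.93898)=-0.16101, 0.0272×(-5.20025)=-0.14145, 0.7935×(-0.33370)=-0.26479, 0.0217×(-5.52616)=-0.11992.
Sum = -1.18561, so H' = 1.186.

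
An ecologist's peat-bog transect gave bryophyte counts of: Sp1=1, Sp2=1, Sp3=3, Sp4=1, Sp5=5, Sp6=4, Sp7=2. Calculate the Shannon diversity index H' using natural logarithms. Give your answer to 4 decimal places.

1.7582

Total N = 1+1+3+1+5+4+2 = 17, so the proportions are 0.058824, 0.058824, 0.176471, 0.058824, 0.294118, 0.235294, 0.117647 (working shown to 6 dp, full precision carried).
Each pᵢ ln pᵢ term: 0.058824×(-2.833213)=-0.166660, 0.058824×(-2.833213)=-0.166660, 0.176471×(-1.734601)=-0.306106, 0.058824×(-2.833213)=-0.166660, 0.294118×(-1.223775)=-0.359934, 0.235294×(-1.446919)=-0.340452, 0.117647×(-2.140066)=-0.251772.
Sum = -1.758243, so H' = 1.7582.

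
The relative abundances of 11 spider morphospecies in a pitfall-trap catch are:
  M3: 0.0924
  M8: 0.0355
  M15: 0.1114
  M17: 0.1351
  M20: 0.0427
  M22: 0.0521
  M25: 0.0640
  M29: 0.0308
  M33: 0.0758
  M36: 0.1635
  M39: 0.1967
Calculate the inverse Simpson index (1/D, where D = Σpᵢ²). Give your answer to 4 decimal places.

8.2501

D = 0.0924² + 0.0355² + 0.1114² + 0.1351² + 0.0427² + 0.0521² + 0.064² + 0.0308² + 0.0758² + 0.1635² + 0.1967² = 0.00853776 + 0.00126025 + 0.01240996 + 0.01825201 + 0.00182329 + 0.00271441 + 0.00409600 + 0.00094864 + 0.00574564 + 0.02673225 + 0.03869089 = 0.12121110 (working shown to 8 dp, full precision carried).
So 1/D = 8.250070, i.e. 8.2501 to 4 decimal places.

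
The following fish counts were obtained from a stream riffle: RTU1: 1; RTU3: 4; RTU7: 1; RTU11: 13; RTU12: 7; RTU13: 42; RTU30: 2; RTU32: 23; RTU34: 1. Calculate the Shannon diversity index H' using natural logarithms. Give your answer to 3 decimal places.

Total N = 1+4+1+13+7+42+2+23+1 = 94, so the proportions are 0.01064, 0.04255, 0.01064, 0.1383, 0.07447, 0.44681, 0.02128, 0.24468, 0.01064 (working shown to 5 dp, full precision carried).
Each pᵢ ln pᵢ term: 0.01064×(-4.54329)=-0.04833, 0.04255×(-3.15700)=-0.13434, 0.01064×(-4.54329)=-0.04833, 0.1383×(-1.97835)=-0.27360, 0.07447×(-2.59738)=-0.19342, 0.44681×(-0.80563)=-0.35996, 0.02128×(-3.85015)=-0.08192, 0.24468×(-1.40780)=-0.34446, 0.01064×(-4.54329)=-0.04833.
Sum = -1.53270, so H' = 1.533.

1.533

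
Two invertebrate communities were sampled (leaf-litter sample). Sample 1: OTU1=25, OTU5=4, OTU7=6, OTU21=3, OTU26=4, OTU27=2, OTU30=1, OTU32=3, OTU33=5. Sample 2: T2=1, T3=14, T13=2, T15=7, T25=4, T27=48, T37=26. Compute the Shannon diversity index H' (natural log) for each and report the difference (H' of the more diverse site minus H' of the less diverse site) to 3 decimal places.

0.328

Sample 1: N=53, proportions 0.4717, 0.07547, 0.11321, 0.0566, 0.07547, 0.03774, 0.01887, 0.0566, 0.09434, giving H' = 1.73750 (working shown to 5 dp, full precision carried).
Sample 2: N=102, proportions 0.0098, 0.13725, 0.01961, 0.06863, 0.03922, 0.47059, 0.2549, giving H' = 1.40901.
Difference = |1.73750 − 1.40901| = 0.32849, i.e. 0.328 to 3 decimal places.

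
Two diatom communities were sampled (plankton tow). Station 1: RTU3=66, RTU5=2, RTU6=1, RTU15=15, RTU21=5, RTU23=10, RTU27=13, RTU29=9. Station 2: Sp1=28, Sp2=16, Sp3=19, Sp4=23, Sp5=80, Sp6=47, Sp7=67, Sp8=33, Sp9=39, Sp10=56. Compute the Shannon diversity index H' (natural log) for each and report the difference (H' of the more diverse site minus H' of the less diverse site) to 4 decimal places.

Station 1: N=121, proportions 0.545455, 0.016529, 0.008264, 0.123967, 0.041322, 0.082645, 0.107438, 0.07438, giving H' = 1.467554 (working shown to 6 dp, full precision carried).
Station 2: N=408, proportions 0.068627, 0.039216, 0.046569, 0.056373, 0.196078, 0.115196, 0.164216, 0.080882, 0.095588, 0.137255, giving H' = 2.181266.
Difference = |1.467554 − 2.181266| = 0.713712, i.e. 0.7137 to 4 decimal places.

0.7137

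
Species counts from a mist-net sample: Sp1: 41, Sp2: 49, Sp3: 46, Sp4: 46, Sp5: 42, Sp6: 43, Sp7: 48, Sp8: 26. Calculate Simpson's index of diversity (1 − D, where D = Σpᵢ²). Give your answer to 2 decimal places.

0.87

Total N = 41+49+46+46+42+43+48+26 = 341, so the proportions are 0.1202, 0.1437, 0.1349, 0.1349, 0.1232, 0.1261, 0.1408, 0.0762 (working shown to 4 dp, full precision carried).
D = 0.1202² + 0.1437² + 0.1349² + 0.1349² + 0.1232² + 0.1261² + 0.1408² + 0.0762² = 0.0145 + 0.0206 + 0.0182 + 0.0182 + 0.0152 + 0.0159 + 0.0198 + 0.0058 = 0.1282.
So 1 − D = 0.8718, i.e. 0.87 to 2 decimal places.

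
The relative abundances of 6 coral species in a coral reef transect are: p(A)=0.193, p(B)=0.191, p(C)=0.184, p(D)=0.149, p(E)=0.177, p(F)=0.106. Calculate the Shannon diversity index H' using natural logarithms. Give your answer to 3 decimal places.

1.773

Each pᵢ ln pᵢ term (working shown to 5 dp, full precision carried): 0.193×(-1.64507)=-0.31750, 0.191×(-1.65548)=-0.31620, 0.184×(-1.69282)=-0.31148, 0.149×(-1.90381)=-0.28367, 0.177×(-1.73161)=-0.30649, 0.106×(-2.24432)=-0.23790.
Sum = -1.77323, so H' = 1.773.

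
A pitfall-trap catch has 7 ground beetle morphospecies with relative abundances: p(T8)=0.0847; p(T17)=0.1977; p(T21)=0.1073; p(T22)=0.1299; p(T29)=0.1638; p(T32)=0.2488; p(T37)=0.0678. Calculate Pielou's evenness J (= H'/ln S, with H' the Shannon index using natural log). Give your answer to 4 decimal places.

0.9554

H' = −Σ pᵢ ln pᵢ = −((-0.209094) + (-0.320473) + (-0.239507) + (-0.265125) + (-0.296332) + (-0.346107) + (-0.182463)) = 1.859100 (working shown to 6 dp, full precision carried).
With S = 7 species, ln S = 1.945910, so J = 1.859100/1.945910 = 0.955389, i.e. 0.9554 to 4 decimal places.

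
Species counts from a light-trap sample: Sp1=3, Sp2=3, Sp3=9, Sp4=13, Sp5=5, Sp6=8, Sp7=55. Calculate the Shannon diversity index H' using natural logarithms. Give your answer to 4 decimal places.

1.3894

Total N = 3+3+9+13+5+8+55 = 96, so the proportions are 0.03125, 0.03125, 0.09375, 0.135417, 0.052083, 0.083333, 0.572917 (working shown to 6 dp, full precision carried).
Each pᵢ ln pᵢ term: 0.03125×(-3.465736)=-0.108304, 0.03125×(-3.465736)=-0.108304, 0.09375×(-2.367124)=-0.221918, 0.135417×(-1.999399)=-0.270752, 0.052083×(-2.954910)=-0.153902, 0.083333×(-2.484907)=-0.207076, 0.572917×(-0.557015)=-0.319123.
Sum = -1.389379, so H' = 1.3894.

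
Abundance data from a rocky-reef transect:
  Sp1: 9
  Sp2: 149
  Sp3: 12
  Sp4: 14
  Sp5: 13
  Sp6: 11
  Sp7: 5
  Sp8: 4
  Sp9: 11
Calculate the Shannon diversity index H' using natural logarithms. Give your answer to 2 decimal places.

1.34

Total N = 9+149+12+14+13+11+5+4+11 = 228, so the proportions are 0.0395, 0.6535, 0.0526, 0.0614, 0.057, 0.0482, 0.0219, 0.0175, 0.0482 (working shown to 4 dp, full precision carried).
Each pᵢ ln pᵢ term: 0.0395×(-3.2321)=-0.1276, 0.6535×(-0.4254)=-0.2780, 0.0526×(-2.9444)=-0.1550, 0.0614×(-2.7903)=-0.1713, 0.057×(-2.8644)=-0.1633, 0.0482×(-3.0315)=-0.1463, 0.0219×(-3.8199)=-0.0838, 0.0175×(-4.0431)=-0.0709, 0.0482×(-3.0315)=-0.1463.
Sum = -1.3424, so H' = 1.34.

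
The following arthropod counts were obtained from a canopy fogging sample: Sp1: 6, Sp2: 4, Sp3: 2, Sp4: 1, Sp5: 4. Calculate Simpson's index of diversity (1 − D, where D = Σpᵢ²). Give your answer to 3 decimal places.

0.747

Total N = 6+4+2+1+4 = 17, so the proportions are 0.35294, 0.23529, 0.11765, 0.05882, 0.23529 (working shown to 5 dp, full precision carried).
D = 0.35294² + 0.23529² + 0.11765² + 0.05882² + 0.23529² = 0.12457 + 0.05536 + 0.01384 + 0.00346 + 0.05536 = 0.25260.
So 1 − D = 0.74740, i.e. 0.747 to 3 decimal places.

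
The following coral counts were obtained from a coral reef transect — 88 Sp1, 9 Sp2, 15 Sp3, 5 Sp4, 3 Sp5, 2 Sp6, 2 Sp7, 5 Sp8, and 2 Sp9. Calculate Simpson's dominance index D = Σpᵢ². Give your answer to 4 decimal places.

0.4732

Total N = 88+9+15+5+3+2+2+5+2 = 131, so the proportions are 0.671756, 0.068702, 0.114504, 0.038168, 0.022901, 0.015267, 0.015267, 0.038168, 0.015267 (working shown to 6 dp, full precision carried).
D = 0.671756² + 0.068702² + 0.114504² + 0.038168² + 0.022901² + 0.015267² + 0.015267² + 0.038168² + 0.015267² = 0.451256 + 0.004720 + 0.013111 + 0.001457 + 0.000524 + 0.000233 + 0.000233 + 0.001457 + 0.000233 = 0.473224.
To 4 decimal places, D = 0.4732.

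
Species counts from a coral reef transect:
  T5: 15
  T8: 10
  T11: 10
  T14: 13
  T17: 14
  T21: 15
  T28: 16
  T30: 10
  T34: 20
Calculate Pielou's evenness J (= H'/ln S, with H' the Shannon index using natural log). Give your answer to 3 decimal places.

0.988

Total N = 15+10+10+13+14+15+16+10+20 = 123, so the proportions are 0.12195, 0.0813, 0.0813, 0.10569, 0.11382, 0.12195, 0.13008, 0.0813, 0.1626 (working shown to 5 dp, full precision carried).
H' = −Σ pᵢ ln pᵢ = −((-0.25660) + (-0.20403) + (-0.20403) + (-0.23751) + (-0.24735) + (-0.25660) + (-0.26531) + (-0.20403) + (-0.29536)) = 2.17083.
With S = 9 species, ln S = 2.19722, so J = 2.17083/2.19722 = 0.98799, i.e. 0.988 to 3 decimal places.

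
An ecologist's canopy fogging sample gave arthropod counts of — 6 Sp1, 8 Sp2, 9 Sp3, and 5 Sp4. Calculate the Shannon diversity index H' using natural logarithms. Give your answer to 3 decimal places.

Total N = 6+8+9+5 = 28, so the proportions are 0.21429, 0.28571, 0.32143, 0.17857 (working shown to 5 dp, full precision carried).
Each pᵢ ln pᵢ term: 0.21429×(-1.54045)=-0.33010, 0.28571×(-1.25276)=-0.35793, 0.32143×(-1.13498)=-0.36481, 0.17857×(-1.72277)=-0.30764.
Sum = -1.36048, so H' = 1.360.

1.360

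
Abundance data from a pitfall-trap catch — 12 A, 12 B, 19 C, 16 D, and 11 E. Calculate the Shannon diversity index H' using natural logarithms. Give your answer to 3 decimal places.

Total N = 12+12+19+16+11 = 70, so the proportions are 0.17143, 0.17143, 0.27143, 0.22857, 0.15714 (working shown to 5 dp, full precision carried).
Each pᵢ ln pᵢ term: 0.17143×(-1.76359)=-0.30233, 0.17143×(-1.76359)=-0.30233, 0.27143×(-1.30406)=-0.35396, 0.22857×(-1.47591)=-0.33735, 0.15714×(-1.85060)=-0.29081.
Sum = -1.58678, so H' = 1.587.

1.587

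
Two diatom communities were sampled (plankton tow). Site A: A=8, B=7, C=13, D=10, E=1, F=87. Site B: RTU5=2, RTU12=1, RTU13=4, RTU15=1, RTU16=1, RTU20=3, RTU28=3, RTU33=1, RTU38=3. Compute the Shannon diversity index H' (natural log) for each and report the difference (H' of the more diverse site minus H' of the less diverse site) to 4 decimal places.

Site A: N=126, proportions 0.063492, 0.055556, 0.103175, 0.079365, 0.007937, 0.690476, giving H' = 1.065162 (working shown to 6 dp, full precision carried).
Site B: N=19, proportions 0.105263, 0.052632, 0.210526, 0.052632, 0.052632, 0.157895, 0.157895, 0.052632, 0.157895, giving H' = 2.059229.
Difference = |1.065162 − 2.059229| = 0.994067, i.e. 0.9941 to 4 decimal places.

0.9941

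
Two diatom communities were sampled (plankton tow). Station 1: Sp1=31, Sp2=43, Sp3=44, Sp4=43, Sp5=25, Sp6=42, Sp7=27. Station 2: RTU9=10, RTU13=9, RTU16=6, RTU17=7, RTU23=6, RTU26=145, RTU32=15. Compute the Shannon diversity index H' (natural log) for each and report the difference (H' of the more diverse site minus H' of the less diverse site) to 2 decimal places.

Station 1: N=255, proportions 0.1216, 0.1686, 0.1725, 0.1686, 0.098, 0.1647, 0.1059, giving H' = 1.9222 (working shown to 4 dp, full precision carried).
Station 2: N=198, proportions 0.0505, 0.0455, 0.0303, 0.0354, 0.0303, 0.7323, 0.0758, giving H' = 1.0450.
Difference = |1.9222 − 1.0450| = 0.8772, i.e. 0.88 to 2 decimal places.

0.88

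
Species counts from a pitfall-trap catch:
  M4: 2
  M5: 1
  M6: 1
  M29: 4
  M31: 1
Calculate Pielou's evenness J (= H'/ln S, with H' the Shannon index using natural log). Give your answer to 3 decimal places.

0.887

Total N = 2+1+1+4+1 = 9, so the proportions are 0.22222, 0.11111, 0.11111, 0.44444, 0.11111 (working shown to 5 dp, full precision carried).
H' = −Σ pᵢ ln pᵢ = −((-0.33424) + (-0.24414) + (-0.24414) + (-0.36041) + (-0.24414)) = 1.42706.
With S = 5 species, ln S = 1.60944, so J = 1.42706/1.60944 = 0.88668, i.e. 0.887 to 3 decimal places.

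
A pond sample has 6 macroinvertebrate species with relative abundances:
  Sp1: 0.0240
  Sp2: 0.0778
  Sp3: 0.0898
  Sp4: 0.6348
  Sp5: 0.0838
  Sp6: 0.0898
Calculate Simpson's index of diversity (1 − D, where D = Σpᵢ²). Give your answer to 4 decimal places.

0.5672

D = 0.024² + 0.0778² + 0.0898² + 0.6348² + 0.0838² + 0.0898² = 0.0005760 + 0.0060528 + 0.0080640 + 0.4029710 + 0.0070224 + 0.0080640 = 0.4327504 (working shown to 7 dp, full precision carried).
So 1 − D = 0.5672496, i.e. 0.5672 to 4 decimal places.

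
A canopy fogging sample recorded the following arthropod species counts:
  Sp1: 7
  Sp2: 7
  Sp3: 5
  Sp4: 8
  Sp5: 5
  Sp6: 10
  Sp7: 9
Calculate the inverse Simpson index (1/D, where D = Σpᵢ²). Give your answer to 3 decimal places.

Total N = 7+7+5+8+5+10+9 = 51, so the proportions are 0.1372549, 0.1372549, 0.0980392, 0.1568627, 0.0980392, 0.1960784, 0.1764706 (working shown to 7 dp, full precision carried).
D = 0.1372549² + 0.1372549² + 0.0980392² + 0.1568627² + 0.0980392² + 0.1960784² + 0.1764706² = 0.0188389 + 0.0188389 + 0.0096117 + 0.0246059 + 0.0096117 + 0.0384468 + 0.0311419 = 0.1510957.
So 1/D = 6.61832, i.e. 6.618 to 3 decimal places.

6.618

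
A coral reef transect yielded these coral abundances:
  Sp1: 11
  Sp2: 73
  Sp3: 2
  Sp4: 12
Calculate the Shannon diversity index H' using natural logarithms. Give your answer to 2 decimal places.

0.80

Total N = 11+73+2+12 = 98, so the proportions are 0.1122, 0.7449, 0.0204, 0.1224 (working shown to 4 dp, full precision carried).
Each pᵢ ln pᵢ term: 0.1122×(-2.1871)=-0.2455, 0.7449×(-0.2945)=-0.2194, 0.0204×(-3.8918)=-0.0794, 0.1224×(-2.1001)=-0.2572.
Sum = -0.8014, so H' = 0.80.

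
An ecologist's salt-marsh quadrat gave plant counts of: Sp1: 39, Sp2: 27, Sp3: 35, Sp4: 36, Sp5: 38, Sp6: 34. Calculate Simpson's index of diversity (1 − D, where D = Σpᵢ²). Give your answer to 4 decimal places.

0.8313

Total N = 39+27+35+36+38+34 = 209, so the proportions are 0.186603, 0.129187, 0.167464, 0.172249, 0.181818, 0.162679 (working shown to 6 dp, full precision carried).
D = 0.186603² + 0.129187² + 0.167464² + 0.172249² + 0.181818² + 0.162679² = 0.034821 + 0.016689 + 0.028044 + 0.029670 + 0.033058 + 0.026465 = 0.168746.
So 1 − D = 0.831254, i.e. 0.8313 to 4 decimal places.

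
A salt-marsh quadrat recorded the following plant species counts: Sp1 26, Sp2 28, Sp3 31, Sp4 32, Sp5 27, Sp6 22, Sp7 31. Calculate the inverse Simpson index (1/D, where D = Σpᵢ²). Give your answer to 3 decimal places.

Total N = 26+28+31+32+27+22+31 = 197, so the proportions are 0.1319797, 0.142132, 0.1573604, 0.1624365, 0.1370558, 0.1116751, 0.1573604 (working shown to 7 dp, full precision carried).
D = 0.1319797² + 0.142132² + 0.1573604² + 0.1624365² + 0.1370558² + 0.1116751² + 0.1573604² = 0.0174186 + 0.0202015 + 0.0247623 + 0.0263856 + 0.0187843 + 0.0124713 + 0.0247623 = 0.1447860.
So 1/D = 6.90674, i.e. 6.907 to 3 decimal places.

6.907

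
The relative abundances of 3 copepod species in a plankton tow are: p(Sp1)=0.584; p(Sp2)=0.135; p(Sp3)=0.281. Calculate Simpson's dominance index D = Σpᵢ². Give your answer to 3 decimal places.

D = 0.584² + 0.135² + 0.281² = 0.34106 + 0.01823 + 0.07896 = 0.43824 (working shown to 5 dp, full precision carried).
To 3 decimal places, D = 0.438.

0.438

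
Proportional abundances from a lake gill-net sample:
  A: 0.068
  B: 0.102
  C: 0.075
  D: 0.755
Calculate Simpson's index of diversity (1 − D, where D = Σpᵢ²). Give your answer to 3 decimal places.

D = 0.068² + 0.102² + 0.075² + 0.755² = 0.00462 + 0.01040 + 0.00562 + 0.57003 = 0.59068 (working shown to 5 dp, full precision carried).
So 1 − D = 0.40932, i.e. 0.409 to 3 decimal places.

0.409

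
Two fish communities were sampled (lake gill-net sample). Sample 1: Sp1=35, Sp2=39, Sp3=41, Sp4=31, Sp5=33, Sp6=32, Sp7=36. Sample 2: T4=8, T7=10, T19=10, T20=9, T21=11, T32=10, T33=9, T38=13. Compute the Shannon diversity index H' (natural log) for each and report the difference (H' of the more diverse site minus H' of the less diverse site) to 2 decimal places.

0.13

Sample 1: N=247, proportions 0.1417, 0.1579, 0.166, 0.1255, 0.1336, 0.1296, 0.1457, giving H' = 1.9413 (working shown to 4 dp, full precision carried).
Sample 2: N=80, proportions 0.1, 0.125, 0.125, 0.1125, 0.1375, 0.125, 0.1125, 0.1625, giving H' = 2.0697.
Difference = |1.9413 − 2.0697| = 0.1284, i.e. 0.13 to 2 decimal places.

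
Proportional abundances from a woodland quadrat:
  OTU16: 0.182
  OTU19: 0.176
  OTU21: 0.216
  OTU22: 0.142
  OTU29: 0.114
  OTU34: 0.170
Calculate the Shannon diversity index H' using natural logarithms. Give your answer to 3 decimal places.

1.773

Each pᵢ ln pᵢ term (working shown to 5 dp, full precision carried): 0.182×(-1.70375)=-0.31008, 0.176×(-1.73727)=-0.30576, 0.216×(-1.53248)=-0.33102, 0.142×(-1.95193)=-0.27717, 0.114×(-2.17156)=-0.24756, 0.17×(-1.77196)=-0.30123.
Sum = -1.77282, so H' = 1.773.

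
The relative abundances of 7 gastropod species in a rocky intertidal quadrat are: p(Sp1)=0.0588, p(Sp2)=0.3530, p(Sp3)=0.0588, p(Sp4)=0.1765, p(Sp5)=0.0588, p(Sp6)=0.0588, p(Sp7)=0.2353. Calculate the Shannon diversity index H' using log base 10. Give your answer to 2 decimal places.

0.73

Each pᵢ log₁₀ pᵢ term (working shown to 4 dp, full precision carried): 0.0588×(-1.2306)=-0.0724, 0.353×(-0.4522)=-0.1596, 0.0588×(-1.2306)=-0.0724, 0.1765×(-0.7533)=-0.1329, 0.0588×(-1.2306)=-0.0724, 0.0588×(-1.2306)=-0.0724, 0.2353×(-0.6284)=-0.1479.
Sum = -0.7299, so H' = 0.73.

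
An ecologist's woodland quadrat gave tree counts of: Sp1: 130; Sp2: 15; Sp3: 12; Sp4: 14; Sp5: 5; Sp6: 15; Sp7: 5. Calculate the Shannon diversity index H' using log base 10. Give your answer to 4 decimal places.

Total N = 130+15+12+14+5+15+5 = 196, so the proportions are 0.663265, 0.076531, 0.061224, 0.071429, 0.02551, 0.076531, 0.02551 (working shown to 6 dp, full precision carried).
Each pᵢ log₁₀ pᵢ term: 0.663265×(-0.178313)=-0.118269, 0.076531×(-1.116165)=-0.085421, 0.061224×(-1.213075)=-0.074270, 0.071429×(-1.146128)=-0.081866, 0.02551×(-1.593286)=-0.040645, 0.076531×(-1.116165)=-0.085421, 0.02551×(-1.593286)=-0.040645.
Sum = -0.526536, so H' = 0.5265.

0.5265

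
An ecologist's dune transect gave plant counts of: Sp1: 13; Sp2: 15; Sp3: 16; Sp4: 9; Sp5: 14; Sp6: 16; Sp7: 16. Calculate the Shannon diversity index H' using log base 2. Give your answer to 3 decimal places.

2.786

Total N = 13+15+16+9+14+16+16 = 99, so the proportions are 0.13131, 0.15152, 0.16162, 0.09091, 0.14141, 0.16162, 0.16162 (working shown to 5 dp, full precision carried).
Each pᵢ log₂ pᵢ term: 0.13131×(-2.92892)=-0.38461, 0.15152×(-2.72247)=-0.41249, 0.16162×(-2.62936)=-0.42495, 0.09091×(-3.45943)=-0.31449, 0.14141×(-2.82200)=-0.39907, 0.16162×(-2.62936)=-0.42495, 0.16162×(-2.62936)=-0.42495.
Sum = -2.78550, so H' = 2.786.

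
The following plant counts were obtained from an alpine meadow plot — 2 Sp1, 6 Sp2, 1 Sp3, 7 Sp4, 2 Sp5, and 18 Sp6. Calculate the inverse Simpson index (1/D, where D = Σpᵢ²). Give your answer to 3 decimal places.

Total N = 2+6+1+7+2+18 = 36, so the proportions are 0.055556, 0.166667, 0.027778, 0.194444, 0.055556, 0.5 (working shown to 6 dp, full precision carried).
D = 0.055556² + 0.166667² + 0.027778² + 0.194444² + 0.055556² + 0.5² = 0.003086 + 0.027778 + 0.000772 + 0.037809 + 0.003086 + 0.250000 = 0.322531.
So 1/D = 3.10048, i.e. 3.100 to 3 decimal places.

3.100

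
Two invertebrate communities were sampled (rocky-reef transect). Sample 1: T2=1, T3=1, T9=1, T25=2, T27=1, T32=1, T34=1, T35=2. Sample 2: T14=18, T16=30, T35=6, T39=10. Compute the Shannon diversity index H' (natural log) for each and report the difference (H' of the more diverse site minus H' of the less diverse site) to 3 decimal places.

Sample 1: N=10, proportions 0.1, 0.1, 0.1, 0.2, 0.1, 0.1, 0.1, 0.2, giving H' = 2.02533 (working shown to 5 dp, full precision carried).
Sample 2: N=64, proportions 0.28125, 0.46875, 0.09375, 0.15625, giving H' = 1.22390.
Difference = |2.02533 − 1.22390| = 0.80143, i.e. 0.801 to 3 decimal places.

0.801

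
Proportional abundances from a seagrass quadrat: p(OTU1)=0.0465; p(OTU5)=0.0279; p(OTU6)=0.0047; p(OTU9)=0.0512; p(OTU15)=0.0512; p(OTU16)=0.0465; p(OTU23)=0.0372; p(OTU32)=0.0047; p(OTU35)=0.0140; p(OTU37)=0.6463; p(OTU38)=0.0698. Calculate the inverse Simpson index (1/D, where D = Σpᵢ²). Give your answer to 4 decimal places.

2.3013

D = 0.0465² + 0.0279² + 0.0047² + 0.0512² + 0.0512² + 0.0465² + 0.0372² + 0.0047² + 0.014² + 0.6463² + 0.0698² = 0.0021623 + 0.0007784 + 0.0000221 + 0.0026214 + 0.0026214 + 0.0021623 + 0.0013838 + 0.0000221 + 0.0001960 + 0.4177037 + 0.0048720 = 0.4345455 (working shown to 7 dp, full precision carried).
So 1/D = 2.301255, i.e. 2.3013 to 4 decimal places.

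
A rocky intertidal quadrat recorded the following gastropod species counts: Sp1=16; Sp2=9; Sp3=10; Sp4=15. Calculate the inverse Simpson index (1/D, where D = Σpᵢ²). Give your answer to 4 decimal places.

3.7764

Total N = 16+9+10+15 = 50, so the proportions are 0.32, 0.18, 0.2, 0.3 (working shown to 8 dp, full precision carried).
D = 0.32² + 0.18² + 0.2² + 0.3² = 0.10240000 + 0.03240000 + 0.04000000 + 0.09000000 = 0.26480000.
So 1/D = 3.776435, i.e. 3.7764 to 4 decimal places.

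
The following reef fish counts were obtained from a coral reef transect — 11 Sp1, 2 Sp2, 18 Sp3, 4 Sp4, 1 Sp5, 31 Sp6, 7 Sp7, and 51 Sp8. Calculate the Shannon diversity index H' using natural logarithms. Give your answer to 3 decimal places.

1.581

Total N = 11+2+18+4+1+31+7+51 = 125, so the proportions are 0.088, 0.016, 0.144, 0.032, 0.008, 0.248, 0.056, 0.408 (working shown to 5 dp, full precision carried).
Each pᵢ ln pᵢ term: 0.088×(-2.43042)=-0.21388, 0.016×(-4.13517)=-0.06616, 0.144×(-1.93794)=-0.27906, 0.032×(-3.44202)=-0.11014, 0.008×(-4.82831)=-0.03863, 0.248×(-1.39433)=-0.34579, 0.056×(-2.88240)=-0.16141, 0.408×(-0.89649)=-0.36577.
Sum = -1.58085, so H' = 1.581.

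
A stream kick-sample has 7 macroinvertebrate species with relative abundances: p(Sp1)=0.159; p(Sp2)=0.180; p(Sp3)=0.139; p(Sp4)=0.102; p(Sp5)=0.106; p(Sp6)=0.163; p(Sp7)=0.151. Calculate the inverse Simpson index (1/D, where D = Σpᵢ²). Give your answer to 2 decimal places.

D = 0.159² + 0.18² + 0.139² + 0.102² + 0.106² + 0.163² + 0.151² = 0.025281 + 0.032400 + 0.019321 + 0.010404 + 0.011236 + 0.026569 + 0.022801 = 0.148012 (working shown to 6 dp, full precision carried).
So 1/D = 6.7562, i.e. 6.76 to 2 decimal places.

6.76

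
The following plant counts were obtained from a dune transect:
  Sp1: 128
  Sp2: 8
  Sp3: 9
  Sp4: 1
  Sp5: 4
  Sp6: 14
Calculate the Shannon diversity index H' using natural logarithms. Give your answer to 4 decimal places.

0.8318

Total N = 128+8+9+1+4+14 = 164, so the proportions are 0.780488, 0.04878, 0.054878, 0.006098, 0.02439, 0.085366 (working shown to 6 dp, full precision carried).
Each pᵢ ln pᵢ term: 0.780488×(-0.247836)=-0.193433, 0.04878×(-3.020425)=-0.147338, 0.054878×(-2.902642)=-0.159291, 0.006098×(-5.099866)=-0.031097, 0.02439×(-3.713572)=-0.090575, 0.085366×(-2.460809)=-0.210069.
Sum = -0.831803, so H' = 0.8318.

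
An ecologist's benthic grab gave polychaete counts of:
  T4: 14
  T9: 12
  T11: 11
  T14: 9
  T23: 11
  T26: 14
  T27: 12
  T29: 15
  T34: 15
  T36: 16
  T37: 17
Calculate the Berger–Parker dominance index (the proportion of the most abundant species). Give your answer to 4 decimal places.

0.1164

Total N = 14+12+11+9+11+14+12+15+15+16+17 = 146, so the proportions are 0.09589, 0.082192, 0.075342, 0.061644, 0.075342, 0.09589, 0.082192, 0.10274, 0.10274, 0.109589, 0.116438 (working shown to 6 dp, full precision carried).
The largest proportion is 0.116438, i.e. d = 0.1164 to 4 decimal places.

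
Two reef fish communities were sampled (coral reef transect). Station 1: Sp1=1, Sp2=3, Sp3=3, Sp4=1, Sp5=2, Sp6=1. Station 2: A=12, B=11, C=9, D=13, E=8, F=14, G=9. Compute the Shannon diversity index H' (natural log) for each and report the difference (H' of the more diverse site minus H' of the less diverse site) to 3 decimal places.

Station 1: N=11, proportions 0.09091, 0.27273, 0.27273, 0.09091, 0.18182, 0.09091, giving H' = 1.67263 (working shown to 5 dp, full precision carried).
Station 2: N=76, proportions 0.15789, 0.14474, 0.11842, 0.17105, 0.10526, 0.18421, 0.11842, giving H' = 1.92715.
Difference = |1.67263 − 1.92715| = 0.25452, i.e. 0.255 to 3 decimal places.

0.255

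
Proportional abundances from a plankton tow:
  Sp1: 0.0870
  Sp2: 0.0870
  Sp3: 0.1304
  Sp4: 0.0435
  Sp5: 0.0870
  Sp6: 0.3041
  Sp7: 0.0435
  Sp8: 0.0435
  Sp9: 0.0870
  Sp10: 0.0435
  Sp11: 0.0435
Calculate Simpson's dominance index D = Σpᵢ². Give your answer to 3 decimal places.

0.149

D = 0.087² + 0.087² + 0.1304² + 0.0435² + 0.087² + 0.3041² + 0.0435² + 0.0435² + 0.087² + 0.0435² + 0.0435² = 0.00757 + 0.00757 + 0.01700 + 0.00189 + 0.00757 + 0.09248 + 0.00189 + 0.00189 + 0.00757 + 0.00189 + 0.00189 = 0.14922 (working shown to 5 dp, full precision carried).
To 3 decimal places, D = 0.149.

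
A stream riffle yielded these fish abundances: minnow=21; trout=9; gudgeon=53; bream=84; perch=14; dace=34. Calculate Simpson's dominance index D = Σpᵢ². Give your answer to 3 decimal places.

Total N = 21+9+53+84+14+34 = 215, so the proportions are 0.09767, 0.04186, 0.24651, 0.3907, 0.06512, 0.15814 (working shown to 5 dp, full precision carried).
D = 0.09767² + 0.04186² + 0.24651² + 0.3907² + 0.06512² + 0.15814² = 0.00954 + 0.00175 + 0.06077 + 0.15264 + 0.00424 + 0.02501 = 0.25395.
To 3 decimal places, D = 0.254.

0.254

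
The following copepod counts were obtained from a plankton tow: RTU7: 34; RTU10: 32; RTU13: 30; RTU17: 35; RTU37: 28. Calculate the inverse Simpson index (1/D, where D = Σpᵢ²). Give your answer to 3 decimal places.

4.968

Total N = 34+32+30+35+28 = 159, so the proportions are 0.2138365, 0.2012579, 0.1886792, 0.2201258, 0.1761006 (working shown to 7 dp, full precision carried).
D = 0.2138365² + 0.2012579² + 0.1886792² + 0.2201258² + 0.1761006² = 0.0457260 + 0.0405047 + 0.0355999 + 0.0484554 + 0.0310114 = 0.2012974.
So 1/D = 4.96777, i.e. 4.968 to 3 decimal places.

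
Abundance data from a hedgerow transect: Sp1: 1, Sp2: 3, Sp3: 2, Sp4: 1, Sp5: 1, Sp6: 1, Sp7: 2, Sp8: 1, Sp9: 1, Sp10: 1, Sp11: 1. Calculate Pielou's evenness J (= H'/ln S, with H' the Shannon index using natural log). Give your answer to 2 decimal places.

Total N = 1+3+2+1+1+1+2+1+1+1+1 = 15, so the proportions are 0.0667, 0.2, 0.1333, 0.0667, 0.0667, 0.0667, 0.1333, 0.0667, 0.0667, 0.0667, 0.0667 (working shown to 4 dp, full precision carried).
H' = −Σ pᵢ ln pᵢ = −((-0.1805) + (-0.3219) + (-0.2687) + (-0.1805) + (-0.1805) + (-0.1805) + (-0.2687) + (-0.1805) + (-0.1805) + (-0.1805) + (-0.1805)) = 2.3035.
With S = 11 species, ln S = 2.3979, so J = 2.3035/2.3979 = 0.9606, i.e. 0.96 to 2 decimal places.

0.96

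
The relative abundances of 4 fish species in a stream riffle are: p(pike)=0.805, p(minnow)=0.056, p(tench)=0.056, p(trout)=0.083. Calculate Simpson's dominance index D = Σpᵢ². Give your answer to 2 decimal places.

0.66

D = 0.805² + 0.056² + 0.056² + 0.083² = 0.6480 + 0.0031 + 0.0031 + 0.0069 = 0.6612 (working shown to 4 dp, full precision carried).
To 2 decimal places, D = 0.66.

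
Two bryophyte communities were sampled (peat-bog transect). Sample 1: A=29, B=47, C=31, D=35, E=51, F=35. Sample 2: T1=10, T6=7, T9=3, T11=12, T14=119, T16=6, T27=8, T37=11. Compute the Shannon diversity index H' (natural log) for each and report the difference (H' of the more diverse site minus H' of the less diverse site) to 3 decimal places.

0.532

Sample 1: N=228, proportions 0.12719, 0.20614, 0.13596, 0.15351, 0.22368, 0.15351, giving H' = 1.76944 (working shown to 5 dp, full precision carried).
Sample 2: N=176, proportions 0.05682, 0.03977, 0.01705, 0.06818, 0.67614, 0.03409, 0.04545, 0.0625, giving H' = 1.23730.
Difference = |1.76944 − 1.23730| = 0.53214, i.e. 0.532 to 3 decimal places.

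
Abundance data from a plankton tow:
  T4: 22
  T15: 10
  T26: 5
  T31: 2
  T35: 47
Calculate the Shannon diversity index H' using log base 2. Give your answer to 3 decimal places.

Total N = 22+10+5+2+47 = 86, so the proportions are 0.25581, 0.11628, 0.05814, 0.02326, 0.54651 (working shown to 5 dp, full precision carried).
Each pᵢ log₂ pᵢ term: 0.25581×(-1.96683)=-0.50314, 0.11628×(-3.10434)=-0.36097, 0.05814×(-4.10434)=-0.23862, 0.02326×(-5.42626)=-0.12619, 0.54651×(-0.87168)=-0.47638.
Sum = -1.70531, so H' = 1.705.

1.705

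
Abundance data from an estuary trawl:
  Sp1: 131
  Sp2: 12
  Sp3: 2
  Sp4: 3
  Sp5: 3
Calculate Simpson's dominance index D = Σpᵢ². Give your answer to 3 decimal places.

Total N = 131+12+2+3+3 = 151, so the proportions are 0.86755, 0.07947, 0.01325, 0.01987, 0.01987 (working shown to 5 dp, full precision carried).
D = 0.86755² + 0.07947² + 0.01325² + 0.01987² + 0.01987² = 0.75264 + 0.00632 + 0.00018 + 0.00039 + 0.00039 = 0.75992.
To 3 decimal places, D = 0.760.

0.760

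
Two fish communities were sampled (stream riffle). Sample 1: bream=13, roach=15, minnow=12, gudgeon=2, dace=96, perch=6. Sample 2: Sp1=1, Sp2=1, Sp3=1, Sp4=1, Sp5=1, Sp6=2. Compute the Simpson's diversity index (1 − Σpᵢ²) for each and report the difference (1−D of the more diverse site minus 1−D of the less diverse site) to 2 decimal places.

0.29

Sample 1: N=144, proportions 0.0903, 0.1042, 0.0833, 0.0139, 0.6667, 0.0417, giving 1−D = 0.5277 (working shown to 4 dp, full precision carried).
Sample 2: N=7, proportions 0.1429, 0.1429, 0.1429, 0.1429, 0.1429, 0.2857, giving 1−D = 0.8163.
Difference = |0.5277 − 0.8163| = 0.2886, i.e. 0.29 to 2 decimal places.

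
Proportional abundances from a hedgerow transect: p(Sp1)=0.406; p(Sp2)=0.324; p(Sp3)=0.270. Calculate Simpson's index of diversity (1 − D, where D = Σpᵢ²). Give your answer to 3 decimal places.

0.657

D = 0.406² + 0.324² + 0.27² = 0.16484 + 0.10498 + 0.07290 = 0.34271 (working shown to 5 dp, full precision carried).
So 1 − D = 0.65729, i.e. 0.657 to 3 decimal places.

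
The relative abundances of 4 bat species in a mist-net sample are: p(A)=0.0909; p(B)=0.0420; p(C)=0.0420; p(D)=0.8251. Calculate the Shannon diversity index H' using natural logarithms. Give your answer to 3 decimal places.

0.643

Each pᵢ ln pᵢ term (working shown to 5 dp, full precision carried): 0.0909×(-2.39800)=-0.21798, 0.042×(-3.17009)=-0.13314, 0.042×(-3.17009)=-0.13314, 0.8251×(-0.19225)=-0.15863.
Sum = -0.64289, so H' = 0.643.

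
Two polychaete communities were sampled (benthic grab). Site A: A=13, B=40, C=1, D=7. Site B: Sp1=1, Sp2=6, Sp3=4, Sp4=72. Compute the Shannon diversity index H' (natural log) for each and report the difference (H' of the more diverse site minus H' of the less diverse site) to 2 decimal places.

Site A: N=61, proportions 0.2131, 0.6557, 0.0164, 0.1148, giving H' = 0.9220 (working shown to 4 dp, full precision carried).
Site B: N=83, proportions 0.012, 0.0723, 0.0482, 0.8675, giving H' = 0.5126.
Difference = |0.9220 − 0.5126| = 0.4094, i.e. 0.41 to 2 decimal places.

0.41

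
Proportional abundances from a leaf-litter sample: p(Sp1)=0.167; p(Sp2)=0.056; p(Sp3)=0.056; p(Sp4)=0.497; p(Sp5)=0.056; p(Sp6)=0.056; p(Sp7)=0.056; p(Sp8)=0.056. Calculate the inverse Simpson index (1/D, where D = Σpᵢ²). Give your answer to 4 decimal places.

D = 0.167² + 0.056² + 0.056² + 0.497² + 0.056² + 0.056² + 0.056² + 0.056² = 0.02788900 + 0.00313600 + 0.00313600 + 0.24700900 + 0.00313600 + 0.00313600 + 0.00313600 + 0.00313600 = 0.29371400 (working shown to 8 dp, full precision carried).
So 1/D = 3.404673, i.e. 3.4047 to 4 decimal places.

3.4047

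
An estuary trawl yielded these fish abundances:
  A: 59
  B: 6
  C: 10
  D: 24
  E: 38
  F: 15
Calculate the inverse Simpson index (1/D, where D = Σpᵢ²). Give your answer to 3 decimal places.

3.941

Total N = 59+6+10+24+38+15 = 152, so the proportions are 0.3881579, 0.0394737, 0.0657895, 0.1578947, 0.25, 0.0986842 (working shown to 7 dp, full precision carried).
D = 0.3881579² + 0.0394737² + 0.0657895² + 0.1578947² + 0.25² + 0.0986842² = 0.1506666 + 0.0015582 + 0.0043283 + 0.0249307 + 0.0625000 + 0.0097386 = 0.2537223.
So 1/D = 3.94132, i.e. 3.941 to 3 decimal places.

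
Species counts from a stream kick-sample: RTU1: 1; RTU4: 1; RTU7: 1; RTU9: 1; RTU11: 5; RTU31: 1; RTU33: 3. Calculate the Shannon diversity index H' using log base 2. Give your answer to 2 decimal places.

2.44

Total N = 1+1+1+1+5+1+3 = 13, so the proportions are 0.0769, 0.0769, 0.0769, 0.0769, 0.3846, 0.0769, 0.2308 (working shown to 4 dp, full precision carried).
Each pᵢ log₂ pᵢ term: 0.0769×(-3.7004)=-0.2846, 0.0769×(-3.7004)=-0.2846, 0.0769×(-3.7004)=-0.2846, 0.0769×(-3.7004)=-0.2846, 0.3846×(-1.3785)=-0.5302, 0.0769×(-3.7004)=-0.2846, 0.2308×(-2.1155)=-0.4882.
Sum = -2.4416, so H' = 2.44.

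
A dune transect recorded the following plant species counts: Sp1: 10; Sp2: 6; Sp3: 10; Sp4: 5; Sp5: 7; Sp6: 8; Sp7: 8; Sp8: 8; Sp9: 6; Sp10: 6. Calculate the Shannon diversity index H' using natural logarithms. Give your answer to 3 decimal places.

Total N = 10+6+10+5+7+8+8+8+6+6 = 74, so the proportions are 0.13514, 0.08108, 0.13514, 0.06757, 0.09459, 0.10811, 0.10811, 0.10811, 0.08108, 0.08108 (working shown to 5 dp, full precision carried).
Each pᵢ ln pᵢ term: 0.13514×(-2.00148)=-0.27047, 0.08108×(-2.51231)=-0.20370, 0.13514×(-2.00148)=-0.27047, 0.06757×(-2.69463)=-0.18207, 0.09459×(-2.35815)=-0.22307, 0.10811×(-2.22462)=-0.24050, 0.10811×(-2.22462)=-0.24050, 0.10811×(-2.22462)=-0.24050, 0.08108×(-2.51231)=-0.20370, 0.08108×(-2.51231)=-0.20370.
Sum = -2.27868, so H' = 2.279.

2.279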